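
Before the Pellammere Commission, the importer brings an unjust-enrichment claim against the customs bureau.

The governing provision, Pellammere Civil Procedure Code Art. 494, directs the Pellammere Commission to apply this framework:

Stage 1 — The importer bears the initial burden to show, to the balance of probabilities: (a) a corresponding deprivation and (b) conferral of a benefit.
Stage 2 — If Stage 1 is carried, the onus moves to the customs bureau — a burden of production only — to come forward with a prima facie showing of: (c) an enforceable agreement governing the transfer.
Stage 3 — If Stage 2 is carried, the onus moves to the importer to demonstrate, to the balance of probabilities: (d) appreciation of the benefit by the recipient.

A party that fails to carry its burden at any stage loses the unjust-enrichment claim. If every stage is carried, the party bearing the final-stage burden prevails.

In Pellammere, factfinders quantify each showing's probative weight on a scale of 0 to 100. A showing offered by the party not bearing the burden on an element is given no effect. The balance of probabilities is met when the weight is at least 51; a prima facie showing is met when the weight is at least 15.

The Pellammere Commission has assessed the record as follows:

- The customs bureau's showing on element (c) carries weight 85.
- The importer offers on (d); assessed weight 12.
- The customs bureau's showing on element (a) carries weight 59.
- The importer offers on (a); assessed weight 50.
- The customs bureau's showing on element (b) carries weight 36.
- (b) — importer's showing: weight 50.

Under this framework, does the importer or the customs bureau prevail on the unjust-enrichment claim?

customs bureau

Stage 1 (importer, the balance of probabilities, weight is at least 51): (a) 50 (customs bureau's 59 disregarded) < 51 — fails; (b) 50 (customs bureau's 36 disregarded) < 51 — fails.
  Not every element is met, so the importer fails to carry Stage 1.
The customs bureau prevails.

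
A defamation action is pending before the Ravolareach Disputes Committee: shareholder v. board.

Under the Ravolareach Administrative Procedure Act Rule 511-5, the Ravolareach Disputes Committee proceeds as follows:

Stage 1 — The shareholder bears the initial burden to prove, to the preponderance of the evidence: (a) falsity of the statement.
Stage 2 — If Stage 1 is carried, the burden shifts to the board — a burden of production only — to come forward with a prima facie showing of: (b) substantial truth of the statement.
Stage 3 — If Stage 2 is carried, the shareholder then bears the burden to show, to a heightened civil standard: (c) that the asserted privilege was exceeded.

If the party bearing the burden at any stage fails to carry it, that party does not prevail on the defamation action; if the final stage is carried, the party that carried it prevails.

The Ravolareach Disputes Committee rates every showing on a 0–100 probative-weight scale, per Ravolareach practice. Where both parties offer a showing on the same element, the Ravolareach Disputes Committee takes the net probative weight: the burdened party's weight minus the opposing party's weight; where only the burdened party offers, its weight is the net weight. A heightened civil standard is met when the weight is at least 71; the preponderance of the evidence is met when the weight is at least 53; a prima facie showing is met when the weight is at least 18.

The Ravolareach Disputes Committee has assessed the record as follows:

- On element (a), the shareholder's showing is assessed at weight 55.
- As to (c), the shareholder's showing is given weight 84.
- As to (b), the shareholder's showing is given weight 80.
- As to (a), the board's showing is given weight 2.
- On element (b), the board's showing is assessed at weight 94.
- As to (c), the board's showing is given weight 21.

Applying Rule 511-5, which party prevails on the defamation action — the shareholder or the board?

At Stage 1 the shareholder must meet the preponderance of the evidence (weight is at least 53): on (a) the weight is 55 less the opposing 2 gives net 53, which does reach 53, so (a) meets the standard.
  All elements met. The burden passes to the board.
At Stage 2 the board must meet a prima facie showing (weight is at least 18): on (b) the weight is 94 less the opposing 80 gives net 14, < 18, so (b) does not meet the standard.
  The board does not carry Stage 2.
The shareholder prevails.

shareholder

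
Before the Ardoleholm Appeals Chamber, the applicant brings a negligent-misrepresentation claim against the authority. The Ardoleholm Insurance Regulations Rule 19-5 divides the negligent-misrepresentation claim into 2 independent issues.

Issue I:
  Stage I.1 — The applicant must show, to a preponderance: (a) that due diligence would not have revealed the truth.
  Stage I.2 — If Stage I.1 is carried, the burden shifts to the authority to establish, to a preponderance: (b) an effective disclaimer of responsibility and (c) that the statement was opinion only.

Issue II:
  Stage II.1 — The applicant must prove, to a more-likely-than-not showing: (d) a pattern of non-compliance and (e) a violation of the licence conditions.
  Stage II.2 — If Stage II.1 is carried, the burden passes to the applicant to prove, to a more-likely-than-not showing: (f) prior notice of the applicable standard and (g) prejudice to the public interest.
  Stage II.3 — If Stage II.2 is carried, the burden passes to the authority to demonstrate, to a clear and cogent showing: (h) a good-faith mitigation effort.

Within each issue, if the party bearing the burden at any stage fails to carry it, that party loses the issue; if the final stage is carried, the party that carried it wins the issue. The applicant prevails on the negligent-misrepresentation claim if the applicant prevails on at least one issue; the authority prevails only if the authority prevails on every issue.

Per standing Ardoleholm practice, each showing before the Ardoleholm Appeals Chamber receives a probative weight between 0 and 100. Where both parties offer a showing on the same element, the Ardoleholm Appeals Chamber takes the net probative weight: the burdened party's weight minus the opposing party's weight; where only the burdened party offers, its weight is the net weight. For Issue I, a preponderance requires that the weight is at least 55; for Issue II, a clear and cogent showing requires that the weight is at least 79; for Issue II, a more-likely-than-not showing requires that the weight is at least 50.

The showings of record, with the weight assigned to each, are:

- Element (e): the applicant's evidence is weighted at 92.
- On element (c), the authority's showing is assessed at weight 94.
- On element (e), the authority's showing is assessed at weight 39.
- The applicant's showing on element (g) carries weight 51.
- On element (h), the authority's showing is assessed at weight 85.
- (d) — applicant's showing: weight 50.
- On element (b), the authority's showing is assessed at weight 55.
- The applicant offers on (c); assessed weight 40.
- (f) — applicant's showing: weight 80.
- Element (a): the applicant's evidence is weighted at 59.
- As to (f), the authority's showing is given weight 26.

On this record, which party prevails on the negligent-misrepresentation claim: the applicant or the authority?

— Issue I —
Stage I.1 — burden on applicant; standard: a preponderance (weight is at least 55).
    (a): 59 ≥ 55 [met]
  Stage I.1 is satisfied; the onus moves to the authority.
Stage I.2 — burden on authority; standard: a preponderance (weight is at least 55).
    (b): 55 ≥ 55 [met]
    (c): 94 − 40 = 54 < 55 [not met]
  Not every element is met, so the authority fails to carry Stage I.2.
The analysis ends at Stage I.2; the applicant prevails on this issue.
— Issue II —
Stage II.1 — burden on applicant; standard: a more-likely-than-not showing (weight is at least 50).
    (d): 50 ≥ 50 [met]
    (e): 92 − 39 = 53 ≥ 50 [met]
  All elements met. The applicant retains the burden for Stage II.2.
Stage II.2 — burden on applicant; standard: a more-likely-than-not showing (weight is at least 50).
    (f): 80 − 26 = 54 ≥ 50 [met]
    (g): 51 ≥ 50 [met]
  The applicant carries Stage II.2; the authority now bears the burden.
Stage II.3 — burden on authority; standard: a clear and cogent showing (weight is at least 79).
    (h): 85 ≥ 79 [met]
  All elements met at the final stage.
All stages carried — the authority prevails on this issue.
Per-issue: Issue I → applicant; Issue II → authority. The applicant must prevail on at least one issue; overall, the applicant prevails.

applicant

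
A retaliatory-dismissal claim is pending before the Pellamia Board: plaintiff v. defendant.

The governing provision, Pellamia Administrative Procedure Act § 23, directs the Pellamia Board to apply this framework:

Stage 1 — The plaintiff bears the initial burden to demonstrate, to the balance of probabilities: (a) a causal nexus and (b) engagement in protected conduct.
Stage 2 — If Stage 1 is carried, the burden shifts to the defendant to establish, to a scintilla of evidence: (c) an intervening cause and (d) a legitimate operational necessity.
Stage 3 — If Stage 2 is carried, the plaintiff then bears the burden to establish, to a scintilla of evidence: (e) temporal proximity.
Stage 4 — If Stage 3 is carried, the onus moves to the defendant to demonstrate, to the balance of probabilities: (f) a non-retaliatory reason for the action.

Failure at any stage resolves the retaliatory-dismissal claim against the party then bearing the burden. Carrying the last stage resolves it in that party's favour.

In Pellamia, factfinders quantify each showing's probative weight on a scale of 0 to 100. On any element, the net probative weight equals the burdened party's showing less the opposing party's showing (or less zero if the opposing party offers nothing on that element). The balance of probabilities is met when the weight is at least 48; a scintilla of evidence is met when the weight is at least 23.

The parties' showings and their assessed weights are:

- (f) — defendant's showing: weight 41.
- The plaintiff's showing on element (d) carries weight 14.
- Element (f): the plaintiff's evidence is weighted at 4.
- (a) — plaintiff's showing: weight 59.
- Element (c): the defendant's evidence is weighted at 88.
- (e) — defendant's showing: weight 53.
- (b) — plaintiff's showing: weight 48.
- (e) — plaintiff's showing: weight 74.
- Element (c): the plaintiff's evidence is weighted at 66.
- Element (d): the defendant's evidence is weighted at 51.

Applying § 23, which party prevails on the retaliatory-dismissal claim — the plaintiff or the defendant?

plaintiff

Stage 1 (plaintiff, the balance of probabilities, weight is at least 48): (a) 59 ≥ 48 — meets; (b) 48 ≥ 48 — meets.
  Stage 1 carried; the burden shifts to the defendant.
Stage 2 (defendant, a scintilla of evidence, weight is at least 23): (c) net 88−66=22 < 23 — fails; (d) net 51−14=37 ≥ 23 — meets.
  Stage 2 not carried; the defendant fails its burden.
The plaintiff prevails.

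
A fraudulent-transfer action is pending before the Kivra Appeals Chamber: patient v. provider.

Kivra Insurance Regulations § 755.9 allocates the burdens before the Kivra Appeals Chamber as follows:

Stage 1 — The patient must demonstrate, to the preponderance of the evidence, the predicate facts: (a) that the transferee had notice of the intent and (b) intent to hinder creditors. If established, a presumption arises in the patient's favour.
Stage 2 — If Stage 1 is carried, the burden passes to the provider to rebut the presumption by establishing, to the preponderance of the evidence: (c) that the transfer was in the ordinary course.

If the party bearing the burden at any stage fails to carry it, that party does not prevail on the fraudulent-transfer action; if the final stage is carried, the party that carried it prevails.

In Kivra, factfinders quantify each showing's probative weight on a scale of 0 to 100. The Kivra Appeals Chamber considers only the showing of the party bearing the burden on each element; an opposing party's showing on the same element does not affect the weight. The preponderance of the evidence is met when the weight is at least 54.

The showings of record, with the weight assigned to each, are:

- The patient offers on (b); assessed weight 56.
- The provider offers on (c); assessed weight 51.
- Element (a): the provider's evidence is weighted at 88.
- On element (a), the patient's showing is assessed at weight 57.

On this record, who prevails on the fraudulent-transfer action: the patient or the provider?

Stage 1 — burden on patient; standard: the preponderance of the evidence (weight is at least 54).
    (a): 57 (provider's 88 disregarded) ≥ 54 [met]
    (b): 56 ≥ 54 [met]
  Stage 1 carried; the burden shifts to the provider.
Stage 2 — burden on provider; standard: the preponderance of the evidence (weight is at least 54).
    (c): 51 < 54 [not met]
  Not every element is met, so the provider fails to carry Stage 2.
The patient prevails.

patient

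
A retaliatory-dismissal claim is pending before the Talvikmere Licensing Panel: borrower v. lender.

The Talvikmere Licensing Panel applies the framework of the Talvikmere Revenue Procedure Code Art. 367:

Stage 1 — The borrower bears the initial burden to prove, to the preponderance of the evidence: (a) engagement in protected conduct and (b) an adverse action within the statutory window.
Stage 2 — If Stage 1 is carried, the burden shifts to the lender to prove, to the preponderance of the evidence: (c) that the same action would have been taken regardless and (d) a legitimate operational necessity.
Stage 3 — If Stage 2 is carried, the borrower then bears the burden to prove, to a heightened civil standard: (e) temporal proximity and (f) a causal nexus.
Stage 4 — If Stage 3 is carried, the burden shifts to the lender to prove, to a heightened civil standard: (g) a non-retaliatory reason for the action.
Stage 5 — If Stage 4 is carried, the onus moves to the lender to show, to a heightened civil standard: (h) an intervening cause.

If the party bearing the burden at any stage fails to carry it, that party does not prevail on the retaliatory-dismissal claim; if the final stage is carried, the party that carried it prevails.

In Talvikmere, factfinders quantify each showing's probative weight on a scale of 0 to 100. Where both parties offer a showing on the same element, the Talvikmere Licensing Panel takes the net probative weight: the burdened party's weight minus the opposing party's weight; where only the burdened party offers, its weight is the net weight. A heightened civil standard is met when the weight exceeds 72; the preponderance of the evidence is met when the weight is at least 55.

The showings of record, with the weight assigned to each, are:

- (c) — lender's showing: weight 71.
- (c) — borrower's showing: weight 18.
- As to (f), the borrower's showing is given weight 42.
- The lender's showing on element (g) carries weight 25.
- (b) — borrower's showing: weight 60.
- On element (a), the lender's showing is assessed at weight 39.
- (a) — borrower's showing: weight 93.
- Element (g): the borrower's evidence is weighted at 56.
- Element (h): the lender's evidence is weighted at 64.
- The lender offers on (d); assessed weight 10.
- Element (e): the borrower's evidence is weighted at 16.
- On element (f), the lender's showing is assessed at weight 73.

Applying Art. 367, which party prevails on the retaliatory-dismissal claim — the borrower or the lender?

lender

Stage 1 — burden on borrower; standard: the preponderance of the evidence (weight is at least 55).
    (a): 93 − 39 = 54 < 55 [not met]
    (b): 60 ≥ 55 [met]
  The borrower does not carry Stage 1.
So the lender prevails.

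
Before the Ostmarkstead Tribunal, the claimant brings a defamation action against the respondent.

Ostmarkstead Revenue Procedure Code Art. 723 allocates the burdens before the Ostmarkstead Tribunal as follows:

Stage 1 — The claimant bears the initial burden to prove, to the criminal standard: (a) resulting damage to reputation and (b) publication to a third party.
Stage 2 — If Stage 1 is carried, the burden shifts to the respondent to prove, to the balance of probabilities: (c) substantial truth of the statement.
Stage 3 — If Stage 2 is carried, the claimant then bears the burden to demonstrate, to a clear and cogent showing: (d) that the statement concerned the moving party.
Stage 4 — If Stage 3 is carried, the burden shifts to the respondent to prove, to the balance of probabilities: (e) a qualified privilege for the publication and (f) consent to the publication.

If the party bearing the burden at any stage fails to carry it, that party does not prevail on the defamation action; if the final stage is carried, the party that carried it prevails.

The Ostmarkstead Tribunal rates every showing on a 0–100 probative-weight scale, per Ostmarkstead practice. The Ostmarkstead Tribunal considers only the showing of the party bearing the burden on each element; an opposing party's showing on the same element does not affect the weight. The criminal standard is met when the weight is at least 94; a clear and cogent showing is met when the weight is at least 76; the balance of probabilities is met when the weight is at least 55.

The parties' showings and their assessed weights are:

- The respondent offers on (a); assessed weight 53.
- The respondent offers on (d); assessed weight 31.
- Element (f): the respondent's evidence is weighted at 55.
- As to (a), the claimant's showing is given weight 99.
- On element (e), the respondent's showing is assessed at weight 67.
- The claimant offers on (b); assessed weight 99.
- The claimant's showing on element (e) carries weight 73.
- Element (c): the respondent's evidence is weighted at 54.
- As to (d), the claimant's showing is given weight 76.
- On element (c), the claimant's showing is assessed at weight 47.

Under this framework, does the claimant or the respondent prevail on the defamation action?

Stage 1 — burden on claimant; standard: the criminal standard (weight is at least 94).
    (a): 99 (respondent's 53 disregarded) ≥ 94 [met]
    (b): 99 ≥ 94 [met]
  All elements met. The burden passes to the respondent.
Stage 2 — burden on respondent; standard: the balance of probabilities (weight is at least 55).
    (c): 54 (claimant's 47 disregarded) < 55 [not met]
  The respondent does not carry Stage 2.
The analysis ends at Stage 2; the claimant prevails.

claimant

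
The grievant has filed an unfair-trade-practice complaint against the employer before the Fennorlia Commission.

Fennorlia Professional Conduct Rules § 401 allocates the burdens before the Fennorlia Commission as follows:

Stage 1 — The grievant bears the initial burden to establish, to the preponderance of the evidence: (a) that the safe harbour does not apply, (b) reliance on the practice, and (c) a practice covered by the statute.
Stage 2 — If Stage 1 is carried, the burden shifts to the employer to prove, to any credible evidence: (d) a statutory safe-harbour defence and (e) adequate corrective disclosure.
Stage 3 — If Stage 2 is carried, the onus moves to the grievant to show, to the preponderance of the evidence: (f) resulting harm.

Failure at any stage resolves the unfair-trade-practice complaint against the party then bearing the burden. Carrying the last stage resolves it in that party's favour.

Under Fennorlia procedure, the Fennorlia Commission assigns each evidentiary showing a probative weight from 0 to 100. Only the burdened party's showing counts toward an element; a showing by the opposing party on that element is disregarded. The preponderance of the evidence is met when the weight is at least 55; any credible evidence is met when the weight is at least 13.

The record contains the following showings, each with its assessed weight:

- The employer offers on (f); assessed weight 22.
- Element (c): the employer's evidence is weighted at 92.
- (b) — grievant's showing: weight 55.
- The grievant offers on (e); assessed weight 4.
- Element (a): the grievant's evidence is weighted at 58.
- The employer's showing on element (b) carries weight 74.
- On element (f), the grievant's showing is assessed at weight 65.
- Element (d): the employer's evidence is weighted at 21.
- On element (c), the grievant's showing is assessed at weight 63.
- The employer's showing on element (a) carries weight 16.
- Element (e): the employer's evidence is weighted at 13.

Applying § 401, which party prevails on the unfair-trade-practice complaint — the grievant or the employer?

At Stage 1 the grievant must meet the preponderance of the evidence (weight is at least 55): on (a) the weight is 58 (the employer's 16 is given no effect), which does reach 55, so (a) meets the standard; on (b) the weight is 55 (the employer's 74 is given no effect), which does reach 55, so (b) meets the standard; on (c) the weight is 63 (the employer's 92 is given no effect), ≥ 55, so (c) meets the standard.
  The grievant carries Stage 1; the employer now bears the burden.
At Stage 2 the employer must meet any credible evidence (weight is at least 13): on (d) the weight is 21, ≥ 13, so (d) meets the standard; on (e) the weight is 13 (the grievant's 4 is given no effect), which does reach 13, so (e) meets the standard.
  All elements met. The burden passes to the grievant.
At Stage 3 the grievant must meet the preponderance of the evidence (weight is at least 55): on (f) the weight is 65 (the employer's 22 is given no effect), ≥ 55, so (f) meets the standard.
  The grievant carries the last stage.
Every stage carried; the grievant prevails.

grievant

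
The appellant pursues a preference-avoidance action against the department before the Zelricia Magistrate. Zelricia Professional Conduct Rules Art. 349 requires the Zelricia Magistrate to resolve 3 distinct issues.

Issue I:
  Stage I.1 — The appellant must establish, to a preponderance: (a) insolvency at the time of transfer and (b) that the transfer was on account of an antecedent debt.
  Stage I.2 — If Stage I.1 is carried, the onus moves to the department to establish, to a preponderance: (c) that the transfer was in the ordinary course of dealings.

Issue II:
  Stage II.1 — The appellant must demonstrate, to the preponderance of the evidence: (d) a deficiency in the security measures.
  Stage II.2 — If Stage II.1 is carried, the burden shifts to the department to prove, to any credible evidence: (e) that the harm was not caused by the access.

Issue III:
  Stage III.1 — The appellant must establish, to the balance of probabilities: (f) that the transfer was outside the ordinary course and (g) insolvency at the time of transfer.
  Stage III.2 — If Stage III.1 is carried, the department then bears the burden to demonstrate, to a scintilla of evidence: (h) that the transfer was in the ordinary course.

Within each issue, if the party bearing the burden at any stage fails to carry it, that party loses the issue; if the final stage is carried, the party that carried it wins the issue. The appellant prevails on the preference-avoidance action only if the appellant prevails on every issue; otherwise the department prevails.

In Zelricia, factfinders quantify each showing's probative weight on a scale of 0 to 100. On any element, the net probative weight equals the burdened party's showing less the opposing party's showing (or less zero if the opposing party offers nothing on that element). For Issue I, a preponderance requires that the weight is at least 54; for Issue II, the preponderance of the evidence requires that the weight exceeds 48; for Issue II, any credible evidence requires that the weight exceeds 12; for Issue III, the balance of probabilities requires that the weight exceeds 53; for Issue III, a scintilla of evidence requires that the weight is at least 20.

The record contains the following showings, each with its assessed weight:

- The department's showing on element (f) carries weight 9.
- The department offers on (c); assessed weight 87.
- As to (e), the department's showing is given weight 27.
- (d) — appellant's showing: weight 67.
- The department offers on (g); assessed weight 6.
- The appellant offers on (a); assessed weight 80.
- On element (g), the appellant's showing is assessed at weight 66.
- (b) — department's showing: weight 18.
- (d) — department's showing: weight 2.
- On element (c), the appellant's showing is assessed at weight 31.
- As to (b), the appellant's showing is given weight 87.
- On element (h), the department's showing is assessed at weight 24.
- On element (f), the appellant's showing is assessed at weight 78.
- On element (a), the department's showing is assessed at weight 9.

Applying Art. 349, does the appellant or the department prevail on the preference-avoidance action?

— Issue I —
Stage I.1 (appellant, a preponderance, weight is at least 54): (a) net 80−9=71 ≥ 54 — meets; (b) net 87−18=69 ≥ 54 — meets.
  The appellant carries Stage I.1; the department now bears the burden.
Stage I.2 (department, a preponderance, weight is at least 54): (c) net 87−31=56 ≥ 54 — meets.
  The department carries the last stage.
All stages carried — the department prevails on this issue.
— Issue II —
Stage II.1 (appellant, the preponderance of the evidence, weight exceeds 48): (d) net 67−2=65 > 48 — meets.
  The appellant carries Stage II.1; the department now bears the burden.
Stage II.2 (department, any credible evidence, weight exceeds 12): (e) 27 > 12 — meets.
  Stage II.2 carried; the final stage is satisfied.
Every stage carried; the department prevails on this issue.
— Issue III —
At Stage III.1 the appellant must meet the balance of probabilities (weight exceeds 53): on (f) the weight is 78 less the opposing 9 gives net 69, which does exceed 53, so (f) meets the standard; on (g) the weight is 66 less the opposing 6 gives net 60, which does exceed 53, so (g) meets the standard.
  Stage III.1 is satisfied; the onus moves to the department.
At Stage III.2 the department must meet a scintilla of evidence (weight is at least 20): on (h) the weight is 24, ≥ 20, so (h) meets the standard.
  Stage III.2 carried; the final stage is satisfied.
Every stage carried; the department prevails on this issue.
Per-issue: Issue I → department; Issue II → department; Issue III → department. The appellant must prevail on every issue; overall, the department prevails.

department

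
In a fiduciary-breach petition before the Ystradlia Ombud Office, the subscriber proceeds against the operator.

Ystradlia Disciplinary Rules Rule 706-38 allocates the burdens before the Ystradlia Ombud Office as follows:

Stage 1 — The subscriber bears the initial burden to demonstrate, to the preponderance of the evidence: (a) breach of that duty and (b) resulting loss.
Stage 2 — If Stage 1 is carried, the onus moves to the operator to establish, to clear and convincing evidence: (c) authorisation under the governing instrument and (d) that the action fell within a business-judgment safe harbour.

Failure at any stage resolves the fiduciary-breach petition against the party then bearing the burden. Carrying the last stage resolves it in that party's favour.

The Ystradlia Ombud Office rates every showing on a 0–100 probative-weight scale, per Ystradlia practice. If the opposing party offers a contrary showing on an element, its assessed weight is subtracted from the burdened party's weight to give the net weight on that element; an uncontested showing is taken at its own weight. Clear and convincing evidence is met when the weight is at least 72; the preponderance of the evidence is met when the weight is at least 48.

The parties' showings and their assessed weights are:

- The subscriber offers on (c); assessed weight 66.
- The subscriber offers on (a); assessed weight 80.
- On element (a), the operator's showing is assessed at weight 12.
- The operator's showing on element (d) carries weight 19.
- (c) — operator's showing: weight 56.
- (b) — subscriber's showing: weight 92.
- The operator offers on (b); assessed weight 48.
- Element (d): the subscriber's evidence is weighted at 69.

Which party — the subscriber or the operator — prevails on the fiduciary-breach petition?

operator

Stage 1 — burden on subscriber; standard: the preponderance of the evidence (weight is at least 48).
    (a): 80 − 12 = 68 ≥ 48 [met]
    (b): 92 − 48 = 44 < 48 [not met]
  The subscriber does not carry Stage 1.
The operator prevails.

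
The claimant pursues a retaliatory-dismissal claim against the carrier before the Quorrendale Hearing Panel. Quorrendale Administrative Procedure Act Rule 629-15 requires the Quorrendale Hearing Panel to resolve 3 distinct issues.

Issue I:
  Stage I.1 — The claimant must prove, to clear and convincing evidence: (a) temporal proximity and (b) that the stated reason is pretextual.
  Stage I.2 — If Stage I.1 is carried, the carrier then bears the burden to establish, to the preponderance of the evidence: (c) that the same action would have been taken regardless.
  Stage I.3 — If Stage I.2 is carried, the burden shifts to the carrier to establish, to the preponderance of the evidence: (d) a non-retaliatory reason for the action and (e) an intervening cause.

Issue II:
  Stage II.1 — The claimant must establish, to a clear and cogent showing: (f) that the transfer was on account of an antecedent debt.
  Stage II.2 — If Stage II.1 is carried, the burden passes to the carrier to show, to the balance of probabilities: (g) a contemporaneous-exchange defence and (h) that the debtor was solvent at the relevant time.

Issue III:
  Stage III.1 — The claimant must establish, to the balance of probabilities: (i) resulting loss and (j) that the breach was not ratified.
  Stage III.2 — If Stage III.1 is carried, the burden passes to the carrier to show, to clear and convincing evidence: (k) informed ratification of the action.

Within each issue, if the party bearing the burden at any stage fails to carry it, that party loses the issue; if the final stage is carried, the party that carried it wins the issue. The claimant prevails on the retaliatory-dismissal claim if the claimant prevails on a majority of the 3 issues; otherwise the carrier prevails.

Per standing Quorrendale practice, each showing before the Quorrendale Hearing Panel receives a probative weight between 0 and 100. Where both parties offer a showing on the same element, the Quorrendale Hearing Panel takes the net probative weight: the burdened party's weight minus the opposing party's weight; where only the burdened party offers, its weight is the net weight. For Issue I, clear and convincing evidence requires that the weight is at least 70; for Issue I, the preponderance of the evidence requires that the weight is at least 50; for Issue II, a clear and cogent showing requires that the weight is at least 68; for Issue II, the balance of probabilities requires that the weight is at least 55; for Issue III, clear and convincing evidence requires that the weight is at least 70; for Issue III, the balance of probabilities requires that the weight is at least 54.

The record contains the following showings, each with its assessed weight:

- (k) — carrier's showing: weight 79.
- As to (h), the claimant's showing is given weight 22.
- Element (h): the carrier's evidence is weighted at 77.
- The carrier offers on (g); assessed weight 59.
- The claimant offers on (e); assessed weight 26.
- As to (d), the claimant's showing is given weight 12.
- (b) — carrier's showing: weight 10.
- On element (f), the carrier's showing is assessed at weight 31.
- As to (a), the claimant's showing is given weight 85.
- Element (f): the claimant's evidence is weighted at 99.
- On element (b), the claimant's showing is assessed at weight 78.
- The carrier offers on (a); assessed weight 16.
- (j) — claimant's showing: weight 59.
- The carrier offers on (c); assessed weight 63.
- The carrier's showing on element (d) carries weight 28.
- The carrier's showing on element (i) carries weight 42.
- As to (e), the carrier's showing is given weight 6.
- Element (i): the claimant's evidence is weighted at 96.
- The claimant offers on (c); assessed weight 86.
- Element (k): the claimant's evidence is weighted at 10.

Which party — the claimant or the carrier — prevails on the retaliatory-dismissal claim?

carrier

— Issue I —
At Stage I.1 the claimant must meet clear and convincing evidence (weight is at least 70): on (a) the weight is 85 less the opposing 16 gives net 69, which does not reach 70, so (a) does not meet the standard; on (b) the weight is 78 less the opposing 10 gives net 68, which does not reach 70, so (b) does not meet the standard.
  The claimant does not carry Stage I.1.
So the carrier prevails on this issue.
— Issue II —
Stage II.1 — burden on claimant; standard: a clear and cogent showing (weight is at least 68).
    (f): 99 − 31 = 68 ≥ 68 [met]
  Stage II.1 is satisfied; the onus moves to the carrier.
Stage II.2 — burden on carrier; standard: the balance of probabilities (weight is at least 55).
    (g): 59 ≥ 55 [met]
    (h): 77 − 22 = 55 ≥ 55 [met]
  The carrier carries the last stage.
With every stage satisfied, the carrier prevails on this issue.
— Issue III —
At Stage III.1 the claimant must meet the balance of probabilities (weight is at least 54): on (i) the weight is 96 less the opposing 42 gives net 54, ≥ 54, so (i) meets the standard; on (j) the weight is 59, ≥ 54, so (j) meets the standard.
  Stage III.1 is satisfied; the onus moves to the carrier.
At Stage III.2 the carrier must meet clear and convincing evidence (weight is at least 70): on (k) the weight is 79 less the opposing 10 gives net 69, < 70, so (k) does not meet the standard.
  Stage III.2 not carried; the carrier fails its burden.
The analysis ends at Stage III.2; the claimant prevails on this issue.
Per-issue: Issue I → carrier; Issue II → carrier; Issue III → claimant. The claimant must prevail on a majority of issues; overall, the carrier prevails.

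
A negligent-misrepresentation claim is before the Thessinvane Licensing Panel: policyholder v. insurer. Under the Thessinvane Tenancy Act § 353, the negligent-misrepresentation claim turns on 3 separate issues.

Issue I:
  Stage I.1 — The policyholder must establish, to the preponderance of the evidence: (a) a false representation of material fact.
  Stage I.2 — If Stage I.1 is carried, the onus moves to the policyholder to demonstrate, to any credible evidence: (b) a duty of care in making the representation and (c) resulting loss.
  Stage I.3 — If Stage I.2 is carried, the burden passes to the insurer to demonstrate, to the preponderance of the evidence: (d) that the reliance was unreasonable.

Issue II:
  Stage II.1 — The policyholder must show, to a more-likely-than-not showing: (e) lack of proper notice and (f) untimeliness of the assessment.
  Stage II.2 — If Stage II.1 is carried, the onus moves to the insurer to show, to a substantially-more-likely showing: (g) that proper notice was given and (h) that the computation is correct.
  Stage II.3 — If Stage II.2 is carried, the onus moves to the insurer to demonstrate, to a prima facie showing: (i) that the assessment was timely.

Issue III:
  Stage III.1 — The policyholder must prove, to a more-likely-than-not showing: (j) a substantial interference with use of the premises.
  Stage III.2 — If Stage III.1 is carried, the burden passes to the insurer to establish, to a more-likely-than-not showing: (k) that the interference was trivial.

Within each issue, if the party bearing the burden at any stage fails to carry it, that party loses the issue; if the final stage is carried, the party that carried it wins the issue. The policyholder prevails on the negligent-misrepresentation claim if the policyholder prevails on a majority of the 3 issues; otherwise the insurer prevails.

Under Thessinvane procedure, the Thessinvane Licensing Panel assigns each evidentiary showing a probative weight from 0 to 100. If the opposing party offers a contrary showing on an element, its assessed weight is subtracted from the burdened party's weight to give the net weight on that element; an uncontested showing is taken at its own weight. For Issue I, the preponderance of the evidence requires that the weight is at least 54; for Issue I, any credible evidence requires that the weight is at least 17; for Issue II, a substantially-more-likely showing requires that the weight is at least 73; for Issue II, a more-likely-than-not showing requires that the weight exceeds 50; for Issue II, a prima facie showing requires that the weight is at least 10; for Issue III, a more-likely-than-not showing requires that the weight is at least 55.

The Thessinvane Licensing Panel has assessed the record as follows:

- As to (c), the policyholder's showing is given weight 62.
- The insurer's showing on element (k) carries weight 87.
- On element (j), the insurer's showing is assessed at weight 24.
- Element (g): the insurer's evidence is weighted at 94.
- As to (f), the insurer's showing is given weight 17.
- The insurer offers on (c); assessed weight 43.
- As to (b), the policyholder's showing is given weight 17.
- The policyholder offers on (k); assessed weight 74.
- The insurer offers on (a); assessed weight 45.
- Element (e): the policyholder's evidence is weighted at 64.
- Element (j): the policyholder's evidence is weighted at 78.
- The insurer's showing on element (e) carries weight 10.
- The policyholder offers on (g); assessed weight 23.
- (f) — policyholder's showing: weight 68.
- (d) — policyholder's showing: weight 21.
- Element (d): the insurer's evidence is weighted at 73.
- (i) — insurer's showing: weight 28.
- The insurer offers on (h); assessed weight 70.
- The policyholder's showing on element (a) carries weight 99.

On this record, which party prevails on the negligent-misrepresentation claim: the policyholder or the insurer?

policyholder

— Issue I —
At Stage I.1 the policyholder must meet the preponderance of the evidence (weight is at least 54): on (a) the weight is 99 less the opposing 45 gives net 54, ≥ 54, so (a) meets the standard.
  Stage I.1 carried; the burden remains with the policyholder.
At Stage I.2 the policyholder must meet any credible evidence (weight is at least 17): on (b) the weight is 17, which does reach 17, so (b) meets the standard; on (c) the weight is 62 less the opposing 43 gives net 19, ≥ 17, so (c) meets the standard.
  Stage I.2 carried; the burden shifts to the insurer.
At Stage I.3 the insurer must meet the preponderance of the evidence (weight is at least 54): on (d) the weight is 73 less the opposing 21 gives net 52, which does not reach 54, so (d) does not meet the standard.
  Not every element is met, so the insurer fails to carry Stage I.3.
The analysis ends at Stage I.3; the policyholder prevails on this issue.
— Issue II —
Stage II.1 (policyholder, a more-likely-than-not showing, weight exceeds 50): (e) net 64−10=54 > 50 — meets; (f) net 68−17=51 > 50 — meets.
  Stage II.1 carried; the burden shifts to the insurer.
Stage II.2 (insurer, a substantially-more-likely showing, weight is at least 73): (g) net 94−23=71 < 73 — fails; (h) 70 < 73 — fails.
  Not every element is met, so the insurer fails to carry Stage II.2.
So the policyholder prevails on this issue.
— Issue III —
Stage III.1 (policyholder, a more-likely-than-not showing, weight is at least 55): (j) net 78−24=54 < 55 — fails.
  Stage III.1 not carried; the policyholder fails its burden.
So the insurer prevails on this issue.
Per-issue: Issue I → policyholder; Issue II → policyholder; Issue III → insurer. The policyholder must prevail on a majority of issues; overall, the policyholder prevails.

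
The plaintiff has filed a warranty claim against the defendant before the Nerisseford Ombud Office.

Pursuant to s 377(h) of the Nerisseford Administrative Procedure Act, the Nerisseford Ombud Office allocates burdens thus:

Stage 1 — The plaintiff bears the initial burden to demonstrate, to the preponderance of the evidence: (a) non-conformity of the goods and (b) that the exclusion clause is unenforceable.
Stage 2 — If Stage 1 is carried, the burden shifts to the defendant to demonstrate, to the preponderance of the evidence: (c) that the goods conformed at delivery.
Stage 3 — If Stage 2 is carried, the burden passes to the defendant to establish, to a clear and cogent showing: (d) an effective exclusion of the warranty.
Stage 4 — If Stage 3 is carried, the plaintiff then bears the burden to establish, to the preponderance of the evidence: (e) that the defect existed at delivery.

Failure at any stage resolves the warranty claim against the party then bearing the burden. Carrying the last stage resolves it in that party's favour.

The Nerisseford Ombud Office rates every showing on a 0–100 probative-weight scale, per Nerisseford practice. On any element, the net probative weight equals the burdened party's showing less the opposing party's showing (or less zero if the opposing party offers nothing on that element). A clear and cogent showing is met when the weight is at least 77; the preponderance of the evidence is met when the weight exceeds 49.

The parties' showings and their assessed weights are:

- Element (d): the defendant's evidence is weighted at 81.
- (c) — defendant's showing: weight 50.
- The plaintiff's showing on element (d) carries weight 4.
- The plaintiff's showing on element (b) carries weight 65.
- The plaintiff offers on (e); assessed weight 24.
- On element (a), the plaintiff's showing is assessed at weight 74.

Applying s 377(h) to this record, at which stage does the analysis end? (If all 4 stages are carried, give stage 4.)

stage 4

Stage 1 (plaintiff, the preponderance of the evidence, weight exceeds 49): (a) 74 > 49 — meets; (b) 65 > 49 — meets.
  All elements met. The burden passes to the defendant.
Stage 2 (defendant, the preponderance of the evidence, weight exceeds 49): (c) 50 > 49 — meets.
  Stage 2 carried; the burden remains with the defendant.
Stage 3 (defendant, a clear and cogent showing, weight is at least 77): (d) net 81−4=77 ≥ 77 — meets.
  Stage 3 carried; the burden shifts to the plaintiff.
Stage 4 (plaintiff, the preponderance of the evidence, weight exceeds 49): (e) 24 ≤ 49 — fails.
  The plaintiff does not carry Stage 4.
The analysis ends at Stage 4; the defendant prevails.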